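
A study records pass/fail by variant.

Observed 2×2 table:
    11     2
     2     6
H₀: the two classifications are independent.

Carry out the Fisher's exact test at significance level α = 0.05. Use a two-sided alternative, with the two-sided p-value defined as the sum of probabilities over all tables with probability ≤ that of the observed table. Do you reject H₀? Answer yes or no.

reject H₀: yes

Margins: r₁=13, r₂=8, c₁=13, c₂=8, n=21
p_obs = C(13,11)·C(8,2)/C(21,13); sum pmf over tables with pmf ≤ p_obs
p-value (two-sided) = 0.01757
At α=0.05: p < α → reject H₀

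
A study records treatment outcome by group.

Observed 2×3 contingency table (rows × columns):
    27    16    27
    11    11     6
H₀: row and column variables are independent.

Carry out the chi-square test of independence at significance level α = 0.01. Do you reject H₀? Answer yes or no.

reject H₀: no

Row totals [70, 28], col totals [38, 27, 33], n=98
χ² = (27−27.14)²/27.14 + (16−19.29)²/19.29 + (27−23.57)²/23.57 + (11−10.86)²/10.86 + (11−7.71)²/7.71 + (6−9.43)²/9.43 = 3.7073
df = 2
p-value (upper-tail) = 0.15666
At α=0.01: p ≥ α → fail to reject H₀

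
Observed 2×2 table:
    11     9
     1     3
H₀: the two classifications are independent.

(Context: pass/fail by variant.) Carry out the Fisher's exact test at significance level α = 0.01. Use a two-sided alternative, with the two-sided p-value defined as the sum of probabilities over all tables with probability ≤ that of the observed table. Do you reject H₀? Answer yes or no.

reject H₀: no

Margins: r₁=20, r₂=4, c₁=12, c₂=12, n=24
p_obs = C(20,11)·C(4,1)/C(24,12); sum pmf over tables with pmf ≤ p_obs
p-value (two-sided) = 0.59006
At α=0.01: p ≥ α → fail to reject H₀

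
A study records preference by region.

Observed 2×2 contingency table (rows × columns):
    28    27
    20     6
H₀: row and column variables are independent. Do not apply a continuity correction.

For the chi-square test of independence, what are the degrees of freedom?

df = (r−1)(c−1) = (2−1)·(2−1) = 1

degrees of freedom = 1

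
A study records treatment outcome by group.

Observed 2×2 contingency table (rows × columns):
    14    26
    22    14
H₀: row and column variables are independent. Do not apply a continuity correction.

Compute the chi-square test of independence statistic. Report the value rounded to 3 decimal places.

test statistic = 5.182

Row totals [40, 36], col totals [36, 40], n=76
χ² = (14−18.95)²/18.95 + (26−21.05)²/21.05 + (22−17.05)²/17.05 + (14−18.95)²/18.95 = 5.1816
df = 1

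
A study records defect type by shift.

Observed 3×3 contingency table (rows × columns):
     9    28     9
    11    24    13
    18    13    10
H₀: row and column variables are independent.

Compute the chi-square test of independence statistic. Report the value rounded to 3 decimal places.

test statistic = 9.740

Row totals [46, 48, 41], col totals [38, 65, 32], n=135
χ² = (9−12.95)²/12.95 + (28−22.15)²/22.15 + (9−10.90)²/10.90 + (11−13.51)²/13.51 + (24−23.11)²/23.11 + (13−11.38)²/11.38 + (18−11.54)²/11.54 + (13−19.74)²/19.74 + (10−9.72)²/9.72 = 9.7396
df = 4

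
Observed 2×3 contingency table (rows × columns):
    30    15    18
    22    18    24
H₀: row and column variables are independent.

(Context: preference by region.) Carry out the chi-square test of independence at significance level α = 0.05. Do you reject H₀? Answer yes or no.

reject H₀: no

Row totals [63, 64], col totals [52, 33, 42], n=127
χ² = (30−25.80)²/25.80 + (15−16.37)²/16.37 + (18−20.83)²/20.83 + (22−26.20)²/26.20 + (18−16.63)²/16.63 + (24−21.17)²/21.17 = 2.3529
df = 2
p-value (upper-tail) = 0.30837
At α=0.05: p ≥ α → fail to reject H₀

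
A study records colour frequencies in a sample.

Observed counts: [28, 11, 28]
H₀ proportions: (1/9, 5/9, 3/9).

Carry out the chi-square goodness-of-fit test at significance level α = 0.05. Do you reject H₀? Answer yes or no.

reject H₀: yes

n = 67; E_i = n·p_i = [7.44, 37.22, 22.33]
χ² = (28−7.44)²/7.44 + (11−37.22)²/37.22 + (28−22.33)²/22.33 = 76.6687
df = 2
p-value (upper-tail) = 0.00000
At α=0.05: p < α → reject H₀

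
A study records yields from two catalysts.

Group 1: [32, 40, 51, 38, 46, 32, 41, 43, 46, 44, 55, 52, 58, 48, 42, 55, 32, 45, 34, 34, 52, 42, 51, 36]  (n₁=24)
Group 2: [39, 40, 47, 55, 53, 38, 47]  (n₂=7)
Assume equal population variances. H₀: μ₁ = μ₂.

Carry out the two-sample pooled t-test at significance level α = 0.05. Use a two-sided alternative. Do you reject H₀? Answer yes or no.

x̄₁=43.708, s₁=7.948, n₁=24
x̄₂=45.571, s₂=6.828, n₂=7
s_p² = [23·7.948² + 6·6.828²]/29 = 59.7473
SE = √(s_p²·(1/24+1/7)) = 3.3204
t = (43.708−45.571)/3.3204 = -0.5611
df = 29
p-value (two-sided) = 0.57903
At α=0.05: p ≥ α → fail to reject H₀

reject H₀: no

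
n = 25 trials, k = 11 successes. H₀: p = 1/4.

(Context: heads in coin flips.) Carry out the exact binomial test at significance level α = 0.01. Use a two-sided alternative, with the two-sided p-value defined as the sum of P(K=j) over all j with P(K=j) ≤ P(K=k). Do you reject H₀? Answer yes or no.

Exact binomial: n=25, k=11, p₀=1/4=0.2500
P(X=j) = C(n,j)·p₀^j·(1−p₀)^(n−j); p = Σ P(X=j) over j with P(X=j) ≤ P(X=11)
p-value (two-sided) = 0.03669
At α=0.01: p ≥ α → fail to reject H₀

reject H₀: no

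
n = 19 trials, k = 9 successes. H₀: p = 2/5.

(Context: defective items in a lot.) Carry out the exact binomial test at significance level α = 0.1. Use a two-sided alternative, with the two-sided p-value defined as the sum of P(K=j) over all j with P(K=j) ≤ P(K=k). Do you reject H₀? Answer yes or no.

Exact binomial: n=19, k=9, p₀=2/5=0.4000
P(X=j) = C(n,j)·p₀^j·(1−p₀)^(n−j); p = Σ P(X=j) over j with P(X=j) ≤ P(X=9)
p-value (two-sided) = 0.64059
At α=0.1: p ≥ α → fail to reject H₀

reject H₀: no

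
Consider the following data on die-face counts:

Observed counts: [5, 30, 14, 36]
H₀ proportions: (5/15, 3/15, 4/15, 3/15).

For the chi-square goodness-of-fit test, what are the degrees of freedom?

df = k − 1 = 4 − 1 = 3

degrees of freedom = 3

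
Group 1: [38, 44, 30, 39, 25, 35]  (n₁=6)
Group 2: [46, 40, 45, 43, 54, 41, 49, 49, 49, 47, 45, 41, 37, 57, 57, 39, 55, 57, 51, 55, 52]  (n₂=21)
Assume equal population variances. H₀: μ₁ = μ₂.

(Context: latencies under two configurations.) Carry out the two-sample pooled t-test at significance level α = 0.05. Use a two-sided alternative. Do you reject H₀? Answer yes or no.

reject H₀: yes

x̄₁=35.167, s₁=6.795, n₁=6
x̄₂=48.048, s₂=6.391, n₂=21
s_p² = [5·6.795² + 20·6.391²]/25 = 41.9114
SE = √(s_p²·(1/6+1/21)) = 2.9968
t = (35.167−48.048)/2.9968 = -4.2982
df = 25
p-value (two-sided) = 0.00023
At α=0.05: p < α → reject H₀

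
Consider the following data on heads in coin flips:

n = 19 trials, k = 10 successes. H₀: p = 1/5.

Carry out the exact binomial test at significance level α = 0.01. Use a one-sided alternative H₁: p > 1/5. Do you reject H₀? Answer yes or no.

reject H₀: yes

Exact binomial: n=19, k=10, p₀=1/5=0.2000
P(X≥10) from Σ C(n,i)·p₀^i·(1−p₀)^(n−i)
p-value (one-sided, H₁ greater) = 0.00158
At α=0.01: p < α → reject H₀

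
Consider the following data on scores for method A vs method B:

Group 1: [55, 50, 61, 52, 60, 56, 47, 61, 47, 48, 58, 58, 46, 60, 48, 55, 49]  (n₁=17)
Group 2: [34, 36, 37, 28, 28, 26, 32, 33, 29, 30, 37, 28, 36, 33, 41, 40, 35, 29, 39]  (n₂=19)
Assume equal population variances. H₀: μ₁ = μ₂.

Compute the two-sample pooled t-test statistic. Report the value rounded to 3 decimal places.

test statistic = 12.184

x̄₁=53.588, s₁=5.501, n₁=17
x̄₂=33.211, s₂=4.529, n₂=19
s_p² = [16·5.501² + 18·4.529²]/34 = 25.0963
SE = √(s_p²·(1/17+1/19)) = 1.6725
t = (53.588−33.211)/1.6725 = 12.1843
df = 34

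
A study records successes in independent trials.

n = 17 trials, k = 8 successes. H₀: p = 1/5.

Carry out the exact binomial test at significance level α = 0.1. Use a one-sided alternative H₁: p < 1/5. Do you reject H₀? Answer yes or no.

reject H₀: no

Exact binomial: n=17, k=8, p₀=1/5=0.2000
P(X≤8) from Σ C(n,i)·p₀^i·(1−p₀)^(n−i)
p-value (one-sided, H₁ less) = 0.99742
At α=0.1: p ≥ α → fail to reject H₀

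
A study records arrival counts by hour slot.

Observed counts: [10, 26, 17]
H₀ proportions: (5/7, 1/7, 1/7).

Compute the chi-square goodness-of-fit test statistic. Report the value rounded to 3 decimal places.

test statistic = 77.094

n = 53; E_i = n·p_i = [37.86, 7.57, 7.57]
χ² = (10−37.86)²/37.86 + (26−7.57)²/7.57 + (17−7.57)²/7.57 = 77.0943
df = 2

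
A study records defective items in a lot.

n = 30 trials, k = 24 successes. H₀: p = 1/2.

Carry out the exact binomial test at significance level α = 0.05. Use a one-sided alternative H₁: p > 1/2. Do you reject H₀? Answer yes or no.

reject H₀: yes

Exact binomial: n=30, k=24, p₀=1/2=0.5000
P(X≥24) from Σ C(n,i)·p₀^i·(1−p₀)^(n−i)
p-value (one-sided, H₁ greater) = 0.00072
At α=0.05: p < α → reject H₀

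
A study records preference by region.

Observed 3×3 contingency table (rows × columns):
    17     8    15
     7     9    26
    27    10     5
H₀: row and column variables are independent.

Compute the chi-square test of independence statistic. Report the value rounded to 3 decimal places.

test statistic = 25.900

Row totals [40, 42, 42], col totals [51, 27, 46], n=124
χ² = (17−16.45)²/16.45 + (8−8.71)²/8.71 + (15−14.84)²/14.84 + (7−17.27)²/17.27 + (9−9.15)²/9.15 + (26−15.58)²/15.58 + (27−17.27)²/17.27 + (10−9.15)²/9.15 + (5−15.58)²/15.58 = 25.8997
df = 4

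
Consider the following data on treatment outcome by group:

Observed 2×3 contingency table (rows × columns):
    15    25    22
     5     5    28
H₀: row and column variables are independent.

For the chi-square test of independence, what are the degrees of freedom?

df = (r−1)(c−1) = (2−1)·(3−1) = 2

degrees of freedom = 2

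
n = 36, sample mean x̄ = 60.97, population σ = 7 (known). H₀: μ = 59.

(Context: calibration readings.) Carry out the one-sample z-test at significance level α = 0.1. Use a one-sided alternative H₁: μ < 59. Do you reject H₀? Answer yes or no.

reject H₀: no

SE = σ/√n = 7/√36 = 1.1667
z = (x̄−μ₀)/SE = (60.97−59)/1.1667 = 1.6886
p-value (one-sided, H₁ less) = 0.95435
At α=0.1: p ≥ α → fail to reject H₀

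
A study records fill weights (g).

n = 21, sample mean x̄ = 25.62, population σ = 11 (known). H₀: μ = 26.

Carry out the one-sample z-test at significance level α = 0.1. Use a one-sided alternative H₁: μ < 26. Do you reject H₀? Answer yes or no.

SE = σ/√n = 11/√21 = 2.4004
z = (x̄−μ₀)/SE = (25.62−26)/2.4004 = -0.1583
p-value (one-sided, H₁ less) = 0.43711
At α=0.1: p ≥ α → fail to reject H₀

reject H₀: no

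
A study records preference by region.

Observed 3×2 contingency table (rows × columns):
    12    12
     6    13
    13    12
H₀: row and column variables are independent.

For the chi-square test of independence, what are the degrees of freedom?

degrees of freedom = 2

df = (r−1)(c−1) = (3−1)·(2−1) = 2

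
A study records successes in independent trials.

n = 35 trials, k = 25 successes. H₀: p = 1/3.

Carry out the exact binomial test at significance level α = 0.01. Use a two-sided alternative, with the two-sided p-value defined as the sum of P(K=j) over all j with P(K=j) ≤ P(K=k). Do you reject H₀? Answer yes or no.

Exact binomial: n=35, k=25, p₀=1/3=0.3333
P(X=j) = C(n,j)·p₀^j·(1−p₀)^(n−j); p = Σ P(X=j) over j with P(X=j) ≤ P(X=25)
p-value (two-sided) = 0.00001
At α=0.01: p < α → reject H₀

reject H₀: yes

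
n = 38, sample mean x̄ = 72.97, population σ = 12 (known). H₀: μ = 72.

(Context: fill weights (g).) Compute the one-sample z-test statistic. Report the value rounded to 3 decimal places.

test statistic = 0.498

SE = σ/√n = 12/√38 = 1.9467
z = (x̄−μ₀)/SE = (72.97−72)/1.9467 = 0.4983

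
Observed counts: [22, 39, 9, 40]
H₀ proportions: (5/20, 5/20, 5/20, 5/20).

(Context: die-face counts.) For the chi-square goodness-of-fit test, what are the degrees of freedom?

degrees of freedom = 3

df = k − 1 = 4 − 1 = 3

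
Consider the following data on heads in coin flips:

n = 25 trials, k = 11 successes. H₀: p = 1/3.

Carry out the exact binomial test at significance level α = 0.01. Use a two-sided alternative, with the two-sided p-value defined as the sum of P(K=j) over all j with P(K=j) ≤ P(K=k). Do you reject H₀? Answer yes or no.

Exact binomial: n=25, k=11, p₀=1/3=0.3333
P(X=j) = C(n,j)·p₀^j·(1−p₀)^(n−j); p = Σ P(X=j) over j with P(X=j) ≤ P(X=11)
p-value (two-sided) = 0.28994
At α=0.01: p ≥ α → fail to reject H₀

reject H₀: no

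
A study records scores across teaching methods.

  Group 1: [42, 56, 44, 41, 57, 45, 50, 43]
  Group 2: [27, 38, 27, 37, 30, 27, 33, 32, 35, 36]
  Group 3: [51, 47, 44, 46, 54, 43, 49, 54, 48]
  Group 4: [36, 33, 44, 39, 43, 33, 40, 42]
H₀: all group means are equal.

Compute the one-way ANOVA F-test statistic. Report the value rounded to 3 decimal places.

test statistic = 23.858

Group means [47.25, 32.20, 48.44, 38.75], grand mean 41.314
SSB = Σnᵢ(x̄ᵢ−x̄)² = 1622.721; SSW = ΣΣ(x−x̄ᵢ)² = 702.822
MSB = 1622.721/3 = 540.9069; MSW = 702.822/31 = 22.6717
F = MSB/MSW = 23.8583
df = (3, 31)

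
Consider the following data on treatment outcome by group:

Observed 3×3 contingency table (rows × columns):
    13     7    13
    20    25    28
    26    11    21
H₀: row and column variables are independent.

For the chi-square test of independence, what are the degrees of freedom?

degrees of freedom = 4

df = (r−1)(c−1) = (3−1)·(3−1) = 4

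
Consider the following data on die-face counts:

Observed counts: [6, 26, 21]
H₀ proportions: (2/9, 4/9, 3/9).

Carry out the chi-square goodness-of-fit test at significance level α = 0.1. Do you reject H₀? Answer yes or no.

n = 53; E_i = n·p_i = [11.78, 23.56, 17.67]
χ² = (6−11.78)²/11.78 + (26−23.56)²/23.56 + (21−17.67)²/17.67 = 3.7170
df = 2
p-value (upper-tail) = 0.15591
At α=0.1: p ≥ α → fail to reject H₀

reject H₀: no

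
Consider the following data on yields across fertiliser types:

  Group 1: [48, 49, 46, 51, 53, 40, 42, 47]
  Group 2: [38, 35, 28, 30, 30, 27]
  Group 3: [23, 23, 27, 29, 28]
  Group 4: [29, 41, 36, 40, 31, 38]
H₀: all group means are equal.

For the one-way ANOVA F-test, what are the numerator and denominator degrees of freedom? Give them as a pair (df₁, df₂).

k = 4 groups, N = 25 total
df = (k−1, N−k) = (4−1, 25−4) = (3, 21)

degrees of freedom = [3, 21]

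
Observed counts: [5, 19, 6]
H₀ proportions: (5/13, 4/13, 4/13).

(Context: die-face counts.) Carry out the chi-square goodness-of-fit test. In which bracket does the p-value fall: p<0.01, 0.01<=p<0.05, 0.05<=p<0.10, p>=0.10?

p-value bracket: p<0.01

n = 30; E_i = n·p_i = [11.54, 9.23, 9.23]
χ² = (5−11.54)²/11.54 + (19−9.23)²/9.23 + (6−9.23)²/9.23 = 15.1750
df = 2
p-value (upper-tail) = 0.00051
→ bracket: p<0.01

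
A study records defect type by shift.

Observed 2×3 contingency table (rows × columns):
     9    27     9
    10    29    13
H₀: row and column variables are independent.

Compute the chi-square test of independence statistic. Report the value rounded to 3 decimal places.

Row totals [45, 52], col totals [19, 56, 22], n=97
χ² = (9−8.81)²/8.81 + (27−25.98)²/25.98 + (9−10.21)²/10.21 + (10−10.19)²/10.19 + (29−30.02)²/30.02 + (13−11.79)²/11.79 = 0.3480
df = 2

test statistic = 0.348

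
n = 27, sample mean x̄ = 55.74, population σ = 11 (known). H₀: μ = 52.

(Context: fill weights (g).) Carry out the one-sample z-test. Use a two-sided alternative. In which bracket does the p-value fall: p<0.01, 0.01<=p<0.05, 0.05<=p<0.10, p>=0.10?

p-value bracket: 0.05<=p<0.10

SE = σ/√n = 11/√27 = 2.1170
z = (x̄−μ₀)/SE = (55.74−52)/2.1170 = 1.7667
p-value (two-sided) = 0.07728
→ bracket: 0.05<=p<0.10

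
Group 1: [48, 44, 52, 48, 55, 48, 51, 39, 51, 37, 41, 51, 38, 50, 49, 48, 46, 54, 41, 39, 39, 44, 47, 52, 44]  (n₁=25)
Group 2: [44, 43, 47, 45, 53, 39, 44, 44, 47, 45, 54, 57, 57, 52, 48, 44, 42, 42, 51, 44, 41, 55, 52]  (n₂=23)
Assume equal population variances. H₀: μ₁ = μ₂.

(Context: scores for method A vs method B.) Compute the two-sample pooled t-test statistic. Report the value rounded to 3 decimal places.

x̄₁=46.240, s₁=5.349, n₁=25
x̄₂=47.391, s₂=5.358, n₂=23
s_p² = [24·5.349² + 22·5.358²]/46 = 28.6530
SE = √(s_p²·(1/25+1/23)) = 1.5466
t = (46.240−47.391)/1.5466 = -0.7444
df = 46

test statistic = -0.744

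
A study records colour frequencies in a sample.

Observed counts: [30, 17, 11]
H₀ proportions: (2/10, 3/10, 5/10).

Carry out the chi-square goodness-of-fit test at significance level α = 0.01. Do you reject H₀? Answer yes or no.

n = 58; E_i = n·p_i = [11.60, 17.40, 29.00]
χ² = (30−11.60)²/11.60 + (17−17.40)²/17.40 + (11−29.00)²/29.00 = 40.3678
df = 2
p-value (upper-tail) = 0.00000
At α=0.01: p < α → reject H₀

reject H₀: yes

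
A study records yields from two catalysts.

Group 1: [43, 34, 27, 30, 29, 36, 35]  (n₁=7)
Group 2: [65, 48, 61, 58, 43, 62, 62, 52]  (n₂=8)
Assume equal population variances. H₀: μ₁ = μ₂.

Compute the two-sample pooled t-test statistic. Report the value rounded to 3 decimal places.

test statistic = -6.507

x̄₁=33.429, s₁=5.381, n₁=7
x̄₂=56.375, s₂=7.836, n₂=8
s_p² = [6·5.381² + 7·7.836²]/13 = 46.4299
SE = √(s_p²·(1/7+1/8)) = 3.5266
t = (33.429−56.375)/3.5266 = -6.5068
df = 13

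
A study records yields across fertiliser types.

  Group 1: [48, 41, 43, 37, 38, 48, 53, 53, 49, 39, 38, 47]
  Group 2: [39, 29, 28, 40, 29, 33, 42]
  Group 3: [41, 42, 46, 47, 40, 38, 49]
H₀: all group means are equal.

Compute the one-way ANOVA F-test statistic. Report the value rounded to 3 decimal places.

test statistic = 8.219

Group means [44.50, 34.29, 43.29], grand mean 41.423
SSB = Σnᵢ(x̄ᵢ−x̄)² = 494.489; SSW = ΣΣ(x−x̄ᵢ)² = 691.857
MSB = 494.489/2 = 247.2445; MSW = 691.857/23 = 30.0807
F = MSB/MSW = 8.2194
df = (2, 23)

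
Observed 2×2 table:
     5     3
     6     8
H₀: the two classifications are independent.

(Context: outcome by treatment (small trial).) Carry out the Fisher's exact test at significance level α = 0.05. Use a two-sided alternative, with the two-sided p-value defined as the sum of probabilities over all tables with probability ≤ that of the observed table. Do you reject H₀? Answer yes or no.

reject H₀: no

Margins: r₁=8, r₂=14, c₁=11, c₂=11, n=22
p_obs = C(8,5)·C(14,6)/C(22,11); sum pmf over tables with pmf ≤ p_obs
p-value (two-sided) = 0.65944
At α=0.05: p ≥ α → fail to reject H₀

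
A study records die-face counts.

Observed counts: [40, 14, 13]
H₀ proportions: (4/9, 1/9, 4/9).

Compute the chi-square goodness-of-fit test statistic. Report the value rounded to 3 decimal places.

n = 67; E_i = n·p_i = [29.78, 7.44, 29.78]
χ² = (40−29.78)²/29.78 + (14−7.44)²/7.44 + (13−29.78)²/29.78 = 18.7351
df = 2

test statistic = 18.735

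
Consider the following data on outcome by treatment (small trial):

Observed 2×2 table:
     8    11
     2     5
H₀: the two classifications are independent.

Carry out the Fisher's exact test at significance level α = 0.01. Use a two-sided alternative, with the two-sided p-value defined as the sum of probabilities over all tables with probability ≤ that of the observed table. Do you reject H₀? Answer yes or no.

reject H₀: no

Margins: r₁=19, r₂=7, c₁=10, c₂=16, n=26
p_obs = C(19,8)·C(7,2)/C(26,10); sum pmf over tables with pmf ≤ p_obs
p-value (two-sided) = 0.66798
At α=0.01: p ≥ α → fail to reject H₀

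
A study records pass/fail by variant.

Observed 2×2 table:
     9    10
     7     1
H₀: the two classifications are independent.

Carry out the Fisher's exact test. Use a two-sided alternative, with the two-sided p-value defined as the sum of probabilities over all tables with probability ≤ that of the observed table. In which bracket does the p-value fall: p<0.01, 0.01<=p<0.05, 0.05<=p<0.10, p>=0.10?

p-value bracket: 0.05<=p<0.10

Margins: r₁=19, r₂=8, c₁=16, c₂=11, n=27
p_obs = C(19,9)·C(8,7)/C(27,16); sum pmf over tables with pmf ≤ p_obs
p-value (two-sided) = 0.08990
→ bracket: 0.05<=p<0.10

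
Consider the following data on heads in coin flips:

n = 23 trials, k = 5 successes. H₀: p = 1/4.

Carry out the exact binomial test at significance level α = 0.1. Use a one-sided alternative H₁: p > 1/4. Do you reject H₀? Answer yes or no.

reject H₀: no

Exact binomial: n=23, k=5, p₀=1/4=0.2500
P(X≥5) from Σ C(n,i)·p₀^i·(1−p₀)^(n−i)
p-value (one-sided, H₁ greater) = 0.71679
At α=0.1: p ≥ α → fail to reject H₀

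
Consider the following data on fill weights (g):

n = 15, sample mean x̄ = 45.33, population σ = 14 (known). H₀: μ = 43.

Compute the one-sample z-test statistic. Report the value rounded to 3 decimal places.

test statistic = 0.645

SE = σ/√n = 14/√15 = 3.6148
z = (x̄−μ₀)/SE = (45.33−43)/3.6148 = 0.6446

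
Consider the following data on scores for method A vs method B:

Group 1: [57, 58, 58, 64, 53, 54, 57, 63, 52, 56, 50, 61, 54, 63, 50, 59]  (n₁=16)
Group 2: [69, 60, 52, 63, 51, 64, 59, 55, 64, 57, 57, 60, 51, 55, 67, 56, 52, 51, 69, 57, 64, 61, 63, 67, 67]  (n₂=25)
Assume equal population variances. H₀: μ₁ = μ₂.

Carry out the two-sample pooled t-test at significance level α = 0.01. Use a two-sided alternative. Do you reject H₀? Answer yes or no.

x̄₁=56.812, s₁=4.475, n₁=16
x̄₂=59.640, s₂=5.908, n₂=25
s_p² = [15·4.475² + 24·5.908²]/39 = 29.1846
SE = √(s_p²·(1/16+1/25)) = 1.7296
t = (56.812−59.640)/1.7296 = -1.6348
df = 39
p-value (two-sided) = 0.11014
At α=0.01: p ≥ α → fail to reject H₀

reject H₀: no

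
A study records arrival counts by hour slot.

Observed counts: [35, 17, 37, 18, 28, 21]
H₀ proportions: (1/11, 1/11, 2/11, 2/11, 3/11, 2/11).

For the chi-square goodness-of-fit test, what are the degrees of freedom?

df = k − 1 = 6 − 1 = 5

degrees of freedom = 5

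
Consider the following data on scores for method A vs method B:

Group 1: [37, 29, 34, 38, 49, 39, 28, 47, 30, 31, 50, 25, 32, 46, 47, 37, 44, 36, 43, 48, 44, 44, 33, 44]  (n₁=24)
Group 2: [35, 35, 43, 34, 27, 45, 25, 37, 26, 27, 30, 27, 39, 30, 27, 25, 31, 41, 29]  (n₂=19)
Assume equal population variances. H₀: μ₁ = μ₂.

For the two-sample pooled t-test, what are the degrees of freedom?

degrees of freedom = 41

df = n₁ + n₂ − 2 = 24 + 19 − 2 = 41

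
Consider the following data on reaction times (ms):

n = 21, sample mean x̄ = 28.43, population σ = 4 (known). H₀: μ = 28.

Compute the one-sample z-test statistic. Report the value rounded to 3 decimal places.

test statistic = 0.493

SE = σ/√n = 4/√21 = 0.8729
z = (x̄−μ₀)/SE = (28.43−28)/0.8729 = 0.4926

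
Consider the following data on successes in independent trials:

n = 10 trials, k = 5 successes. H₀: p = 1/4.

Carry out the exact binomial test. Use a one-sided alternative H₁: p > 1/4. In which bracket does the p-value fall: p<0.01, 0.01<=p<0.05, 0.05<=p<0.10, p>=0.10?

Exact binomial: n=10, k=5, p₀=1/4=0.2500
P(X≥5) from Σ C(n,i)·p₀^i·(1−p₀)^(n−i)
p-value (one-sided, H₁ greater) = 0.07813
→ bracket: 0.05<=p<0.10

p-value bracket: 0.05<=p<0.10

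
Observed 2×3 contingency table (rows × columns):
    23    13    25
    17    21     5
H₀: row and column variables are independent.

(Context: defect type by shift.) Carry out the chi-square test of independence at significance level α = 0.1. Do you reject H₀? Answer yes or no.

reject H₀: yes

Row totals [61, 43], col totals [40, 34, 30], n=104
χ² = (23−23.46)²/23.46 + (13−19.94)²/19.94 + (25−17.60)²/17.60 + (17−16.54)²/16.54 + (21−14.06)²/14.06 + (5−12.40)²/12.40 = 13.4018
df = 2
p-value (upper-tail) = 0.00123
At α=0.1: p < α → reject H₀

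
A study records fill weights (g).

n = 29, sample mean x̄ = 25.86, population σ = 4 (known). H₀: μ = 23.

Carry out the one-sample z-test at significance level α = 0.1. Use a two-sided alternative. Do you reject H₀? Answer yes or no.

SE = σ/√n = 4/√29 = 0.7428
z = (x̄−μ₀)/SE = (25.86−23)/0.7428 = 3.8504
p-value (two-sided) = 0.00012
At α=0.1: p < α → reject H₀

reject H₀: yes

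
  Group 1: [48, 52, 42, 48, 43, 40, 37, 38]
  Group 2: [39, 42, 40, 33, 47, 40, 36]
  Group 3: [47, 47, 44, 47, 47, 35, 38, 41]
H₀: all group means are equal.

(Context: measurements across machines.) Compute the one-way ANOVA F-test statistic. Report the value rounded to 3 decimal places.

Group means [43.50, 39.57, 43.25], grand mean 42.217
SSB = Σnᵢ(x̄ᵢ−x̄)² = 70.699; SSW = ΣΣ(x−x̄ᵢ)² = 475.214
MSB = 70.699/2 = 35.3494; MSW = 475.214/20 = 23.7607
F = MSB/MSW = 1.4877
df = (2, 20)

test statistic = 1.488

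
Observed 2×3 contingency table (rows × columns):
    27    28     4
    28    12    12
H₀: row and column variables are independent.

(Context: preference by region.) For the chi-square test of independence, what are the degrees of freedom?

df = (r−1)(c−1) = (2−1)·(3−1) = 2

degrees of freedom = 2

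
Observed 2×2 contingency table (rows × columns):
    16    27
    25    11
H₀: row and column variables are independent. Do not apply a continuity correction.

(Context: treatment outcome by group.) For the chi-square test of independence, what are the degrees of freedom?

degrees of freedom = 1

df = (r−1)(c−1) = (2−1)·(2−1) = 1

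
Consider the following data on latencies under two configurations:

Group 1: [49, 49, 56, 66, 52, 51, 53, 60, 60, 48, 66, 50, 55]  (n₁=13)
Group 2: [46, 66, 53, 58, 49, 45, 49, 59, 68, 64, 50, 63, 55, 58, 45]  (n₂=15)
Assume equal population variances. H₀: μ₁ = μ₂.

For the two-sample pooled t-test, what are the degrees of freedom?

degrees of freedom = 26

df = n₁ + n₂ − 2 = 13 + 15 − 2 = 26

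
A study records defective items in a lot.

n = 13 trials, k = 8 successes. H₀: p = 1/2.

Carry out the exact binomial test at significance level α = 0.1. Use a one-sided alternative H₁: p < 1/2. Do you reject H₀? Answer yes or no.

Exact binomial: n=13, k=8, p₀=1/2=0.5000
P(X≤8) from Σ C(n,i)·p₀^i·(1−p₀)^(n−i)
p-value (one-sided, H₁ less) = 0.86658
At α=0.1: p ≥ α → fail to reject H₀

reject H₀: no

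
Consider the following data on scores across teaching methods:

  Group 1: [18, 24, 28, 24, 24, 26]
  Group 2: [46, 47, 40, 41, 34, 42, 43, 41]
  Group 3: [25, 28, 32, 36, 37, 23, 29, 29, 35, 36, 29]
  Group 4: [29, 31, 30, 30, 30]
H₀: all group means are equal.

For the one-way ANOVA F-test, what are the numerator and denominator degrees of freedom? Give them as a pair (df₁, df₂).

degrees of freedom = [3, 26]

k = 4 groups, N = 30 total
df = (k−1, N−k) = (4−1, 30−4) = (3, 26)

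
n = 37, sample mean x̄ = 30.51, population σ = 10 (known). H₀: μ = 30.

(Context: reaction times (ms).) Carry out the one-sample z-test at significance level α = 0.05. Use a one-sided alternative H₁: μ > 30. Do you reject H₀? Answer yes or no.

SE = σ/√n = 10/√37 = 1.6440
z = (x̄−μ₀)/SE = (30.51−30)/1.6440 = 0.3102
p-value (one-sided, H₁ greater) = 0.37820
At α=0.05: p ≥ α → fail to reject H₀

reject H₀: no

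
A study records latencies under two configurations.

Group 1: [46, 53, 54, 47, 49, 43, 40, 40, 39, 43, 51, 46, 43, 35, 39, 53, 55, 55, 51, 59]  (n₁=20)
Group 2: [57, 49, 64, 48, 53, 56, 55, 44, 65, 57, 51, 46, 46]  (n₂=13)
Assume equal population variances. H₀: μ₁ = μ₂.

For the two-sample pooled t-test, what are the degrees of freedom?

df = n₁ + n₂ − 2 = 20 + 13 − 2 = 31

degrees of freedom = 31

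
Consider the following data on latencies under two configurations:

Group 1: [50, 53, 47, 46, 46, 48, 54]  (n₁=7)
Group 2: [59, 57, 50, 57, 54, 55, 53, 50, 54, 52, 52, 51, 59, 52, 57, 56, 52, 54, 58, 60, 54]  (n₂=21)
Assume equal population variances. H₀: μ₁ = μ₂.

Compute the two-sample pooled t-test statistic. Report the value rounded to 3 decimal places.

test statistic = -4.011

x̄₁=49.143, s₁=3.288, n₁=7
x̄₂=54.571, s₂=3.043, n₂=21
s_p² = [6·3.288² + 20·3.043²]/26 = 9.6154
SE = √(s_p²·(1/7+1/21)) = 1.3533
t = (49.143−54.571)/1.3533 = -4.0113
df = 26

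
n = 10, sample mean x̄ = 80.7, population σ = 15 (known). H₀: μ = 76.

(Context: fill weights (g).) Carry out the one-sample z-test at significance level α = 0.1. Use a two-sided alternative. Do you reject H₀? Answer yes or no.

reject H₀: no

SE = σ/√n = 15/√10 = 4.7434
z = (x̄−μ₀)/SE = (80.7−76)/4.7434 = 0.9908
p-value (two-sided) = 0.32176
At α=0.1: p ≥ α → fail to reject H₀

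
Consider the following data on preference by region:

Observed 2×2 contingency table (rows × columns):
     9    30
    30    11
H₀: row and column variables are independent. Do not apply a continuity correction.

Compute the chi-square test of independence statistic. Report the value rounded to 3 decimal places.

Row totals [39, 41], col totals [39, 41], n=80
χ² = (9−19.01)²/19.01 + (30−19.99)²/19.99 + (30−19.99)²/19.99 + (11−21.01)²/21.01 = 20.0751
df = 1

test statistic = 20.075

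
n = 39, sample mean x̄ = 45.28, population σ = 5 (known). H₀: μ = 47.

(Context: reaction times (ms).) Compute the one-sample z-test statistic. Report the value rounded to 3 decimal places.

test statistic = -2.148

SE = σ/√n = 5/√39 = 0.8006
z = (x̄−μ₀)/SE = (45.28−47)/0.8006 = -2.1483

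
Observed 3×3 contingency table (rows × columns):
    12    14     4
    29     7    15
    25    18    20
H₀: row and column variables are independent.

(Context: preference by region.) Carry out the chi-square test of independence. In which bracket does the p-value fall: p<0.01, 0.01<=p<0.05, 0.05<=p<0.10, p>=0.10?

Row totals [30, 51, 63], col totals [66, 39, 39], n=144
χ² = (12−13.75)²/13.75 + (14−8.12)²/8.12 + (4−8.12)²/8.12 + (29−23.38)²/23.38 + (7−13.81)²/13.81 + (15−13.81)²/13.81 + (25−28.88)²/28.88 + (18−17.06)²/17.06 + (20−17.06)²/17.06 = 12.4580
df = 4
p-value (upper-tail) = 0.01425
→ bracket: 0.01<=p<0.05

p-value bracket: 0.01<=p<0.05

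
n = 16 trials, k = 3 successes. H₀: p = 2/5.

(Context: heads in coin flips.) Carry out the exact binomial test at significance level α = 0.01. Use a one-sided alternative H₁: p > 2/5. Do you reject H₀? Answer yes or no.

reject H₀: no

Exact binomial: n=16, k=3, p₀=2/5=0.4000
P(X≥3) from Σ C(n,i)·p₀^i·(1−p₀)^(n−i)
p-value (one-sided, H₁ greater) = 0.98166
At α=0.01: p ≥ α → fail to reject H₀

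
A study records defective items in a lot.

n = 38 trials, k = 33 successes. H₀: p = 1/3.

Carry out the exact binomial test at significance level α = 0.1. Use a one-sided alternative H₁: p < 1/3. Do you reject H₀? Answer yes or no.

Exact binomial: n=38, k=33, p₀=1/3=0.3333
P(X≤33) from Σ C(n,i)·p₀^i·(1−p₀)^(n−i)
p-value (one-sided, H₁ less) = 1.00000
At α=0.1: p ≥ α → fail to reject H₀

reject H₀: no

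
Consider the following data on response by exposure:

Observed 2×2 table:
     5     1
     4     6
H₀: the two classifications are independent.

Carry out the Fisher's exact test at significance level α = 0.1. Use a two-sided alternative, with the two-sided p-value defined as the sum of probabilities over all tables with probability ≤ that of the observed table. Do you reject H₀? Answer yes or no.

reject H₀: no

Margins: r₁=6, r₂=10, c₁=9, c₂=7, n=16
p_obs = C(6,5)·C(10,4)/C(16,9); sum pmf over tables with pmf ≤ p_obs
p-value (two-sided) = 0.14510
At α=0.1: p ≥ α → fail to reject H₀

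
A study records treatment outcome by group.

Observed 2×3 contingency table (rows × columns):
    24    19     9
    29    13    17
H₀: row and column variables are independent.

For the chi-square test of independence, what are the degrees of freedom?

df = (r−1)(c−1) = (2−1)·(3−1) = 2

degrees of freedom = 2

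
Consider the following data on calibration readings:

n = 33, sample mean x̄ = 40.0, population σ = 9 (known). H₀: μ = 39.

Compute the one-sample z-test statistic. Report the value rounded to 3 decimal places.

SE = σ/√n = 9/√33 = 1.5667
z = (x̄−μ₀)/SE = (40.0−39)/1.5667 = 0.6383

test statistic = 0.638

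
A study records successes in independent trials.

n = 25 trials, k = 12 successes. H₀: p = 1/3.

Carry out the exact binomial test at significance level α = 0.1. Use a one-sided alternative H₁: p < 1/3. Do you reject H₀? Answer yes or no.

reject H₀: no

Exact binomial: n=25, k=12, p₀=1/3=0.3333
P(X≤12) from Σ C(n,i)·p₀^i·(1−p₀)^(n−i)
p-value (one-sided, H₁ less) = 0.95849
At α=0.1: p ≥ α → fail to reject H₀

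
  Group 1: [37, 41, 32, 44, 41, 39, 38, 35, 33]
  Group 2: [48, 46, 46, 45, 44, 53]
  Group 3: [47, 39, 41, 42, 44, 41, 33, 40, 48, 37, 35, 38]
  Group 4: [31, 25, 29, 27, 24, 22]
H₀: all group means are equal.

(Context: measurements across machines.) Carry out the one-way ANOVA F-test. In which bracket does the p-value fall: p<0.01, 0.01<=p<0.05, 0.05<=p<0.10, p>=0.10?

Group means [37.78, 47.00, 40.42, 26.33], grand mean 38.333
SSB = Σnᵢ(x̄ᵢ−x̄)² = 1369.528; SSW = ΣΣ(x−x̄ᵢ)² = 453.806
MSB = 1369.528/3 = 456.5093; MSW = 453.806/29 = 15.6485
F = MSB/MSW = 29.1728
df = (3, 29)
p-value (upper-tail) = 0.00000
→ bracket: p<0.01

p-value bracket: p<0.01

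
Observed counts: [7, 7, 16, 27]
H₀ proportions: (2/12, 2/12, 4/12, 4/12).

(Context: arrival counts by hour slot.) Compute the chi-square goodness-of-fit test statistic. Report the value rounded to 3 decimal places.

test statistic = 5.158

n = 57; E_i = n·p_i = [9.50, 9.50, 19.00, 19.00]
χ² = (7−9.50)²/9.50 + (7−9.50)²/9.50 + (16−19.00)²/19.00 + (27−19.00)²/19.00 = 5.1579
df = 3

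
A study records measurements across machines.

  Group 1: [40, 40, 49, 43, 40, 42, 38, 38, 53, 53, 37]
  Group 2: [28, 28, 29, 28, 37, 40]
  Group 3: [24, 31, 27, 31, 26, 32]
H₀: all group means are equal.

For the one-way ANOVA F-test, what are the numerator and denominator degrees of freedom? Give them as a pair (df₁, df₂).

degrees of freedom = [2, 20]

k = 3 groups, N = 23 total
df = (k−1, N−k) = (3−1, 23−3) = (2, 20)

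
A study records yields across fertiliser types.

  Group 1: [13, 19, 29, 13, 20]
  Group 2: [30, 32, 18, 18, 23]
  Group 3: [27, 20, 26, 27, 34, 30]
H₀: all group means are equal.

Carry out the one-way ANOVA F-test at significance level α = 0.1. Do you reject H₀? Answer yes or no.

Group means [18.80, 24.20, 27.33], grand mean 23.688
SSB = Σnᵢ(x̄ᵢ−x̄)² = 200.504; SSW = ΣΣ(x−x̄ᵢ)² = 452.933
MSB = 200.504/2 = 100.2521; MSW = 452.933/13 = 34.8410
F = MSB/MSW = 2.8774
df = (2, 13)
p-value (upper-tail) = 0.09234
At α=0.1: p < α → reject H₀

reject H₀: yes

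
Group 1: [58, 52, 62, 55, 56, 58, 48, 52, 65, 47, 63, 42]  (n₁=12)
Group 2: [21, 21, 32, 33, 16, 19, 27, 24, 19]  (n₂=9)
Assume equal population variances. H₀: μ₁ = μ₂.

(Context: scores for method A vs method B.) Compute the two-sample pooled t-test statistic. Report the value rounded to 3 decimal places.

test statistic = 10.824

x̄₁=54.833, s₁=6.952, n₁=12
x̄₂=23.556, s₂=5.961, n₂=9
s_p² = [11·6.952² + 8·5.961²]/19 = 42.9415
SE = √(s_p²·(1/12+1/9)) = 2.8896
t = (54.833−23.556)/2.8896 = 10.8243
df = 19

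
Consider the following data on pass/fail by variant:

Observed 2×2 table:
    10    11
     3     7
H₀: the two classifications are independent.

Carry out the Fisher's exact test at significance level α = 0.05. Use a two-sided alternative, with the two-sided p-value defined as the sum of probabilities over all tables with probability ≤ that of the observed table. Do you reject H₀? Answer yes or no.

Margins: r₁=21, r₂=10, c₁=13, c₂=18, n=31
p_obs = C(21,10)·C(10,3)/C(31,13); sum pmf over tables with pmf ≤ p_obs
p-value (two-sided) = 0.45211
At α=0.05: p ≥ α → fail to reject H₀

reject H₀: no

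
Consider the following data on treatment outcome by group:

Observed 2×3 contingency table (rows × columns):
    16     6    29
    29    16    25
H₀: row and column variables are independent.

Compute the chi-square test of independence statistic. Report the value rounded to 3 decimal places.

test statistic = 5.756

Row totals [51, 70], col totals [45, 22, 54], n=121
χ² = (16−18.97)²/18.97 + (6−9.27)²/9.27 + (29−22.76)²/22.76 + (29−26.03)²/26.03 + (16−12.73)²/12.73 + (25−31.24)²/31.24 = 5.7558
df = 2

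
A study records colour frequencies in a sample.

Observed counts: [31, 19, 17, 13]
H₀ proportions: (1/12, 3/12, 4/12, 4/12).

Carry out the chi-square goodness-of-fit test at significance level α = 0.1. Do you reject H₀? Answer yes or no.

reject H₀: yes

n = 80; E_i = n·p_i = [6.67, 20.00, 26.67, 26.67]
χ² = (31−6.67)²/6.67 + (19−20.00)²/20.00 + (17−26.67)²/26.67 + (13−26.67)²/26.67 = 99.3750
df = 3
p-value (upper-tail) = 0.00000
At α=0.1: p < α → reject H₀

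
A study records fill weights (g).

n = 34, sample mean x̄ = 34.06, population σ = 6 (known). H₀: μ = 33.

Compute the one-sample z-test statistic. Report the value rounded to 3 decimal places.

test statistic = 1.030

SE = σ/√n = 6/√34 = 1.0290
z = (x̄−μ₀)/SE = (34.06−33)/1.0290 = 1.0301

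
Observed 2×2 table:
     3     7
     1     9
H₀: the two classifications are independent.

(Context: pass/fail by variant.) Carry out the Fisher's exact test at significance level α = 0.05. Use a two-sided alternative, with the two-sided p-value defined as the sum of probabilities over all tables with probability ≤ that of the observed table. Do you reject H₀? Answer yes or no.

Margins: r₁=10, r₂=10, c₁=4, c₂=16, n=20
p_obs = C(10,3)·C(10,1)/C(20,4); sum pmf over tables with pmf ≤ p_obs
p-value (two-sided) = 0.58204
At α=0.05: p ≥ α → fail to reject H₀

reject H₀: no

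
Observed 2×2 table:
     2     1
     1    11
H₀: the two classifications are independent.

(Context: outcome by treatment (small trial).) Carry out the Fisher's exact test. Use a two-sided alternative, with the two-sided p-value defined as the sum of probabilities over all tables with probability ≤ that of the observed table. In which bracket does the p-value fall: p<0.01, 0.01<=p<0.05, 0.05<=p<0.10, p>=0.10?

p-value bracket: 0.05<=p<0.10

Margins: r₁=3, r₂=12, c₁=3, c₂=12, n=15
p_obs = C(3,2)·C(12,1)/C(15,3); sum pmf over tables with pmf ≤ p_obs
p-value (two-sided) = 0.08132
→ bracket: 0.05<=p<0.10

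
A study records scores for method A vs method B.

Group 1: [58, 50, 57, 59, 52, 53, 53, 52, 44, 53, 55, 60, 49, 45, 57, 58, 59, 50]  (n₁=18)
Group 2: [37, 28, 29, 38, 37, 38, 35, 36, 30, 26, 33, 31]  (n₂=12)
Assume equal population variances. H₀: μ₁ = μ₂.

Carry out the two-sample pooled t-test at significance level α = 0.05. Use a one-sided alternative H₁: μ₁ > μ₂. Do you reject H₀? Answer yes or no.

reject H₀: yes

x̄₁=53.556, s₁=4.743, n₁=18
x̄₂=33.167, s₂=4.239, n₂=12
s_p² = [17·4.743² + 11·4.239²]/28 = 20.7183
SE = √(s_p²·(1/18+1/12)) = 1.6963
t = (53.556−33.167)/1.6963 = 12.0194
df = 28
p-value (one-sided, H₁ greater) = 0.00000
At α=0.05: p < α → reject H₀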